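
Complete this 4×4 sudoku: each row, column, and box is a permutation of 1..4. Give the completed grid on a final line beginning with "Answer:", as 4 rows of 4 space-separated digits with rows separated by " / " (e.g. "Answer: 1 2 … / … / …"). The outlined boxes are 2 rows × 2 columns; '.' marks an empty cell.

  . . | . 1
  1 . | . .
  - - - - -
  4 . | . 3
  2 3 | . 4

Step 1. [r2c3∈{2,3,4}] 3 has one home in row 2: r2c3. So r2c3=3.
Step 2. [r2c4∈{2}] only 2 remains possible at r2c4. So r2c4=2.
Step 3. [r3c2∈{1}] r3c2 is down to just 1. So r3c2=1.
Step 4. [r1c3∈{4}] r1c3's peers cover all but 4. So r1c3=4.
Step 5. [r4c3∈{1}] r4c3 is down to just 1. So r4c3=1.
Step 6. [r1c2∈{2}] r1c2's peers cover all but 2. So r1c2=2.
Step 7. [r1c1∈{3}] r1c1's peers cover all but 3 ⇒ r1c1=3.
Step 8. [r3c3∈{2}] only 2 remains possible at r3c3 ⇒ r3c3=2.
Step 9. [r2c2∈{4}] r2c2 has the single candidate 4, so r2c2=4.

Answer: 3 2 4 1 / 1 4 3 2 / 4 1 2 3 / 2 3 1 4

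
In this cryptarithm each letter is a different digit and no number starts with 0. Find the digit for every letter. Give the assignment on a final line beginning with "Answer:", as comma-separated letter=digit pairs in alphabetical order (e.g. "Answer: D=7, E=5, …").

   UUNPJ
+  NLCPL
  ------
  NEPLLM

Step 1. [col 1: J + L ≡ M (mod 10)] no forcing yet in column 1 (carry-in 0); L=4 is free and consistent — try it, so L=4.
Step 2. [N] the sum has 6 digits but both addends have 5; that extra leading digit N is the final carry, namely 1 ⇒ N=1.
Step 3. [col 1: J + L ≡ M (mod 10)] several values work for M in column 1 (J + L ≡ M (mod 10), carry-in 0); try M=9. So M=9.
Step 4. [col 1: J + L ≡ M (mod 10)] in column 1 we have J+L≡M with carry-in 0; given L=4, M=9 and digits 1,4,9 already taken and all letters distinct, that pins J to 5, so J=5.
Step 5. [col 2: P + P ≡ L (mod 10)] column 2 (P + P ≡ L (mod 10), carry-in 0) doesn't pin P yet; pick P=2 and continue. So P=2.
Step 6. [col 3: N + C ≡ L (mod 10)] in column 3 we have N+C≡L with carry-in 0; given N=1, L=4 and digits 1,2,4,5,9 already taken and all letters distinct, that pins C to 3. So C=3.
Step 7. [col 4: U + L ≡ P (mod 10)] from column 4 (L=4, P=2, carry-in 0, digits 1,2,3,4,5,9 already taken and all letters distinct): U must equal 8 ⇒ U=8.
Step 8. [col 5: U + N ≡ E (mod 10)] column 5: given U=8, N=1, carry-in 1, and digits 1,2,3,4,5,8,9 already taken and all letters distinct, U+N≡E (mod 10) forces E=0, so E=0.

Answer: C=3, E=0, J=5, L=4, M=9, N=1, P=2, U=8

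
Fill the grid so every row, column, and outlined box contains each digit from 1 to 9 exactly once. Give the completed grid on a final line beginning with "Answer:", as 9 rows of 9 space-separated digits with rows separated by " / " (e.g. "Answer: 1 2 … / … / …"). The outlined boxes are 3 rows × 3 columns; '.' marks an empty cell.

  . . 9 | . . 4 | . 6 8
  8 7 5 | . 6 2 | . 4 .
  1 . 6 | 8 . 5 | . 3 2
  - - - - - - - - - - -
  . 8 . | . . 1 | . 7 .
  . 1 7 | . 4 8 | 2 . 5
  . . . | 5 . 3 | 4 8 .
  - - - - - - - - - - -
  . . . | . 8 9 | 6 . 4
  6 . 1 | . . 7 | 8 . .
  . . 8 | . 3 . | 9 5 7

Step 1. [r6c3∈{2}] r6c3's peers cover all but 2 ⇒ r6c3=2.
Step 2. [r9c4∈{1,2,4,6}] across row 9, 1 lands solely at r9c4. So r9c4=1.
Step 3. [r7c4∈{2}] nothing but 2 survives at r7c4. So r7c4=2.
Step 4. [r8c2∈{2,3,4,5,9}] row 8 places 9 nowhere but r8c2, so r8c2=9.
Step 5. [r5c1∈{3,9}] in row 5, 3 fits only at r5c1, so r5c1=3.
Step 6. [r2c9∈{1,9}] in box 3, 9 fits only at r2c9. So r2c9=9.
Step 7. [r1c4∈{3,7}] across col 4, 7 lands solely at r1c4, so r1c4=7.
Step 8. [r4c1∈{4,5,9}] row 4 places 5 nowhere but r4c1. So r4c1=5.
Step 9. [r9c1∈{2,4}] across col 1, 4 lands solely at r9c1. So r9c1=4.
Step 10. [r3c5∈{9}] r3c5's peers cover all but 9, so r3c5=9.
Step 11. [r1c2∈{2,3}] 3 has one home in row 1: r1c2. So r1c2=3.
Step 12. [r4c4∈{6,9}] 9 has one home in row 4: r4c4. So r4c4=9.
Step 13. [r4c9∈{3,6}] across row 4, 6 lands solely at r4c9, so r4c9=6.
Step 14. [r2c7∈{1}] r2c7 has the single candidate 1, so r2c7=1.
Step 15. [r8c5∈{5}] only 5 remains possible at r8c5, so r8c5=5.
Step 16. [r8c4∈{4}] nothing but 4 survives at r8c4, so r8c4=4.
Step 17. [r6c9∈{1}] only 1 remains possible at r6c9 ⇒ r6c9=1.
Step 18. [r7c3∈{3}] r7c3 is down to just 3 ⇒ r7c3=3.
Step 19. [r7c8∈{1}] r7c8's peers cover all but 1. So r7c8=1.
Step 20. [r4c5∈{2}] nothing but 2 survives at r4c5 ⇒ r4c5=2.
Step 21. [r2c4∈{3}] nothing but 3 survives at r2c4 ⇒ r2c4=3.
Step 22. [r3c7∈{7}] r3c7 has the single candidate 7, so r3c7=7.
Step 23. [r6c2∈{6}] r6c2's peers cover all but 6. So r6c2=6.
Step 24. [r1c5∈{1}] r1c5 is down to just 1. So r1c5=1.
Step 25. [r6c1∈{9}] r6c1's peers cover all but 9, so r6c1=9.
Step 26. [r6c5∈{7}] r6c5's peers cover all but 7. So r6c5=7.
Step 27. [r8c9∈{3}] r8c9 is down to just 3, so r8c9=3.
Step 28. [r4c3∈{4}] r4c3's peers cover all but 4, so r4c3=4.
Step 29. [r4c7∈{3}] nothing but 3 survives at r4c7, so r4c7=3.
Step 30. [r9c2∈{2}] nothing but 2 survives at r9c2 ⇒ r9c2=2.
Step 31. [r1c7∈{5}] r1c7 is down to just 5 ⇒ r1c7=5.
Step 32. [r5c8∈{9}] nothing but 9 survives at r5c8 ⇒ r5c8=9.
Step 33. [r7c1∈{7}] r7c1 has the single candidate 7, so r7c1=7.
Step 34. [r8c8∈{2}] r8c8's peers cover all but 2, so r8c8=2.
Step 35. [r5c4∈{6}] r5c4 has the single candidate 6 ⇒ r5c4=6.
Step 36. [r9c6∈{6}] nothing but 6 survives at r9c6. So r9c6=6.
Step 37. [r3c2∈{4}] r3c2's peers cover all but 4. So r3c2=4.
Step 38. [r7c2∈{5}] r7c2 is down to just 5 ⇒ r7c2=5.
Step 39. [r1c1∈{2}] only 2 remains possible at r1c1. So r1c1=2.

Answer: 2 3 9 7 1 4 5 6 8 / 8 7 5 3 6 2 1 4 9 / 1 4 6 8 9 5 7 3 2 / 5 8 4 9 2 1 3 7 6 / 3 1 7 6 4 8 2 9 5 / 9 6 2 5 7 3 4 8 1 / 7 5 3 2 8 9 6 1 4 / 6 9 1 4 5 7 8 2 3 / 4 2 8 1 3 6 9 5 7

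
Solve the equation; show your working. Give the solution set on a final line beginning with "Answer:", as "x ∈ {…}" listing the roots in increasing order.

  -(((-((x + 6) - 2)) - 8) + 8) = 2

Step 1. [-(((-((x + 6) - 2)) - 8) + 8) = 2] flip signs both sides. So neg: ((-((x + 6) - 2)) - 8) + 8 = -2.
Step 2. [((-((x + 6) - 2)) - 8) + 8 = -2] +8 is outermost — subtract 8 both sides ⇒ sub: (-((x + 6) - 2)) - 8 = -10.
Step 3. [(-((x + 6) - 2)) - 8 = -10] add 8: x sits inside (… - 8) ⇒ sub: -((x + 6) - 2) = -2.
Step 4. [-((x + 6) - 2) = -2] leading − — multiply by −1, so neg: (x + 6) - 2 = 2.
Step 5. [(x + 6) - 2 = 2] 2 comes off first (add 2). So sub: x + 6 = 4.
Step 6. [x + 6 = 4] subtract 6: x sits inside (… + 6), so sub: x = -2.

Answer: x ∈ {-2}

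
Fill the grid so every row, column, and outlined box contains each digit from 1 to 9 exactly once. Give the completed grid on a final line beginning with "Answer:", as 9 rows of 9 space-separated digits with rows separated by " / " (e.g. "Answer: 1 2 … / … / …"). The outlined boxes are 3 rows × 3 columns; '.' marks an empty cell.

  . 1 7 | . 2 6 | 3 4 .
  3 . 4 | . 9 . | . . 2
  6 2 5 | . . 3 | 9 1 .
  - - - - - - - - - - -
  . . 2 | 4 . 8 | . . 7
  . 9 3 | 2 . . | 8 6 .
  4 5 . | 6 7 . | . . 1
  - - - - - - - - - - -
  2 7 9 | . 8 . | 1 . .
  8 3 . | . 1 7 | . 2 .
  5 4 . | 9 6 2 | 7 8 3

Step 1. [r7c8∈{5}] nothing but 5 survives at r7c8. So r7c8=5.
Step 2. [r2c4∈{1,5,7,8}] r2c4 is the only open cell in col 4 admitting 1 ⇒ r2c4=1.
Step 3. [r5c5∈{5}] r5c5's peers cover all but 5, so r5c5=5.
Step 4. [r1c9∈{5,8}] r1c9 is the only open cell in col 9 admitting 5. So r1c9=5.
Step 5. [r8c7∈{4,6}] col 7 places 4 nowhere but r8c7, so r8c7=4.
Step 6. [r6c8∈{3,9}] row 6 places 3 nowhere but r6c8. So r6c8=3.
Step 7. [r5c1∈{1,7}] in row 5, 7 fits only at r5c1 ⇒ r5c1=7.
Step 8. [r8c9∈{6,9}] 9 has one home in row 8: r8c9 ⇒ r8c9=9.
Step 9. [r3c9∈{8}] r3c9's peers cover all but 8. So r3c9=8.
Step 10. [r4c7∈{5}] only 5 remains possible at r4c7 ⇒ r4c7=5.
Step 11. [r2c6∈{5}] nothing but 5 survives at r2c6, so r2c6=5.
Step 12. [r6c6∈{9}] r6c6's peers cover all but 9 ⇒ r6c6=9.
Step 13. [r4c5∈{3}] r4c5 has the single candidate 3, so r4c5=3.
Step 14. [r7c4∈{3}] nothing but 3 survives at r7c4. So r7c4=3.
Step 15. [r1c4∈{8}] r1c4 has the single candidate 8 ⇒ r1c4=8.
Step 16. [r9c3∈{1}] r9c3 has the single candidate 1, so r9c3=1.
Step 17. [r6c7∈{2}] r6c7's peers cover all but 2, so r6c7=2.
Step 18. [r5c6∈{1}] nothing but 1 survives at r5c6 ⇒ r5c6=1.
Step 19. [r4c2∈{6}] only 6 remains possible at r4c2, so r4c2=6.
Step 20. [r7c9∈{6}] r7c9's peers cover all but 6, so r7c9=6.
Step 21. [r4c1∈{1}] r4c1 is down to just 1, so r4c1=1.
Step 22. [r4c8∈{9}] r4c8 is down to just 9 ⇒ r4c8=9.
Step 23. [r6c3∈{8}] r6c3 is down to just 8, so r6c3=8.
Step 24. [r1c1∈{9}] only 9 remains possible at r1c1 ⇒ r1c1=9.
Step 25. [r8c4∈{5}] r8c4's peers cover all but 5. So r8c4=5.
Step 26. [r8c3∈{6}] r8c3's peers cover all but 6, so r8c3=6.
Step 27. [r7c6∈{4}] nothing but 4 survives at r7c6, so r7c6=4.
Step 28. [r2c7∈{6}] r2c7 has the single candidate 6 ⇒ r2c7=6.
Step 29. [r2c8∈{7}] nothing but 7 survives at r2c8. So r2c8=7.
Step 30. [r2c2∈{8}] only 8 remains possible at r2c2, so r2c2=8.
Step 31. [r5c9∈{4}] only 4 remains possible at r5c9, so r5c9=4.
Step 32. [r3c4∈{7}] r3c4's peers cover all but 7. So r3c4=7.
Step 33. [r3c5∈{4}] r3c5's peers cover all but 4 ⇒ r3c5=4.

Answer: 9 1 7 8 2 6 3 4 5 / 3 8 4 1 9 5 6 7 2 / 6 2 5 7 4 3 9 1 8 / 1 6 2 4 3 8 5 9 7 / 7 9 3 2 5 1 8 6 4 / 4 5 8 6 7 9 2 3 1 / 2 7 9 3 8 4 1 5 6 / 8 3 6 5 1 7 4 2 9 / 5 4 1 9 6 2 7 8 3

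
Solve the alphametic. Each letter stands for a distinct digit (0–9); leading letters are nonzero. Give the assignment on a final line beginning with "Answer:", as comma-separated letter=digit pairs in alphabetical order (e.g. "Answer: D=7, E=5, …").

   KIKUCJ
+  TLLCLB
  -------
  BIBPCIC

Step 1. [col 1: J + B ≡ C (mod 10)] B=1 is one option consistent with column 1 (J + B ≡ C (mod 10), carry-in 0) — take it ⇒ B=1.
Step 2. [col 1: J + B ≡ C (mod 10)] column 1 (J + B ≡ C (mod 10), carry-in 0) doesn't pin C yet; pick C=6 and continue. So C=6.
Step 3. [col 1: J + B ≡ C (mod 10)] from column 1 (B=1, C=6, carry-in 0, digits 1,6 already taken and all letters distinct): J must equal 5. So J=5.
Step 4. [col 2: C + L ≡ I (mod 10)] column 2 (C + L ≡ I (mod 10), carry-in 0) doesn't pin I yet; pick I=3 and continue ⇒ I=3.
Step 5. [col 2: C + L ≡ I (mod 10)] column 2 reads C+L+carry(0)=I with C=6, I=3; with digits 1,3,5,6 already taken and all letters distinct, the only value for L is 7, so L=7.
Step 6. [col 3: U + C ≡ C (mod 10)] from column 3 (C=6, carry-in 1, digits 1,3,5,6,7 already taken and all letters distinct): U must equal 9 ⇒ U=9.
Step 7. [col 4: K + L ≡ P (mod 10)] column 4 (K + L ≡ P (mod 10), carry-in 1) doesn't pin P yet; pick P=2 and continue, so P=2.
Step 8. [col 4: K + L ≡ P (mod 10)] in column 4 we have K+L≡P with carry-in 1; given L=7, P=2 and digits 1,2,3,5,6,7,9 already taken and all letters distinct, that pins K to 4, so K=4.
Step 9. [col 6: K + T ≡ I (mod 10)] column 6: given K=4, I=3, carry-in 1, and digits 1,2,3,4,5,6,7,9 already taken and all letters distinct, K+T≡I (mod 10) forces T=8. So T=8.

Answer: B=1, C=6, I=3, J=5, K=4, L=7, P=2, T=8, U=9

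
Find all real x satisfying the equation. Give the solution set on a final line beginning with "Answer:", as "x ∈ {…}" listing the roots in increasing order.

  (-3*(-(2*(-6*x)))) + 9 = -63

Step 1. [(-3*(-(2*(-6*x)))) + 9 = -63] -3 divides every term; factor it out, so factor: (-(2*(-6*x))) - 3 = 21.
Step 2. [(-(2*(-6*x))) - 3 = 21] peel the -3: add 3 from each side. So sub: -(2*(-6*x)) = 24.
Step 3. [-(2*(-6*x)) = 24] LHS negated; negate both sides ⇒ neg: 2*(-6*x) = -24.
Step 4. [2*(-6*x) = -24] 2 out front; divide by 2, so div: -6*x = -12.
Step 5. [-6*x = -12] leading coefficient -6: divide by -6, so div: x = 2.

Answer: x ∈ {2}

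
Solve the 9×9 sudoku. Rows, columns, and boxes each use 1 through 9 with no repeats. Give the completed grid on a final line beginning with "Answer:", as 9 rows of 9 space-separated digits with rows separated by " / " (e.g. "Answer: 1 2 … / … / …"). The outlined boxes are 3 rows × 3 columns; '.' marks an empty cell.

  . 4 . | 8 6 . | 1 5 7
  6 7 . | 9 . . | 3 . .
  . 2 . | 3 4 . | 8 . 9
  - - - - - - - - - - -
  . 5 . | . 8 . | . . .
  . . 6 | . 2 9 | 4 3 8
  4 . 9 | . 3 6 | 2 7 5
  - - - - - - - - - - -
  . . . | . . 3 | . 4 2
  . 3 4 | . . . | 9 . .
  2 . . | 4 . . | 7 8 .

Step 1. [r5c2∈{1}] nothing but 1 survives at r5c2 ⇒ r5c2=1.
Step 2. [r8c4∈{1,2,5,6,7}] col 4 places 2 nowhere but r8c4 ⇒ r8c4=2.
Step 3. [r5c1∈{7}] r5c1's peers cover all but 7. So r5c1=7.
Step 4. [r7c7∈{5,6}] 5 has one home in col 7: r7c7, so r7c7=5.
Step 5. [r8c6∈{1,5,7,8}] col 6 places 8 nowhere but r8c6, so r8c6=8.
Step 6. [r8c5∈{1,5,7}] 7 has one home in row 8: r8c5. So r8c5=7.
Step 7. [r7c1∈{1,8,9}] in col 1, 8 fits only at r7c1. So r7c1=8.
Step 8. [r3c6∈{1,5,7}] 7 has one home in row 3: r3c6. So r3c6=7.
Step 9. [r6c4∈{1}] r6c4 is down to just 1. So r6c4=1.
Step 10. [r8c1∈{1,5}] 5 has one home in row 8: r8c1. So r8c1=5.
Step 11. [r9c3∈{1}] nothing but 1 survives at r9c3 ⇒ r9c3=1.
Step 12. [r2c6∈{1,2,5}] r2c6 is the only open cell in col 6 admitting 1 ⇒ r2c6=1.
Step 13. [r1c3∈{3}] r1c3 is down to just 3. So r1c3=3.
Step 14. [r3c8∈{6}] nothing but 6 survives at r3c8, so r3c8=6.
Step 15. [r8c9∈{1,6}] row 8 places 6 nowhere but r8c9 ⇒ r8c9=6.
Step 16. [r9c2∈{6,9}] in row 9, 6 fits only at r9c2 ⇒ r9c2=6.
Step 17. [r2c5∈{5}] only 5 remains possible at r2c5, so r2c5=5.
Step 18. [r9c5∈{9}] r9c5's peers cover all but 9, so r9c5=9.
Step 19. [r8c8∈{1}] r8c8's peers cover all but 1 ⇒ r8c8=1.
Step 20. [r9c9∈{3}] only 3 remains possible at r9c9, so r9c9=3.
Step 21. [r1c1∈{9}] r1c1's peers cover all but 9 ⇒ r1c1=9.
Step 22. [r4c6∈{4}] r4c6's peers cover all but 4. So r4c6=4.
Step 23. [r2c8∈{2}] r2c8's peers cover all but 2. So r2c8=2.
Step 24. [r3c1∈{1}] nothing but 1 survives at r3c1. So r3c1=1.
Step 25. [r7c2∈{9}] r7c2's peers cover all but 9. So r7c2=9.
Step 26. [r4c1∈{3}] r4c1 has the single candidate 3, so r4c1=3.
Step 27. [r2c9∈{4}] only 4 remains possible at r2c9 ⇒ r2c9=4.
Step 28. [r2c3∈{8}] r2c3 is down to just 8. So r2c3=8.
Step 29. [r1c6∈{2}] r1c6's peers cover all but 2, so r1c6=2.
Step 30. [r6c2∈{8}] r6c2 is down to just 8, so r6c2=8.
Step 31. [r7c3∈{7}] r7c3 is down to just 7, so r7c3=7.
Step 32. [r4c4∈{7}] only 7 remains possible at r4c4. So r4c4=7.
Step 33. [r7c4∈{6}] nothing but 6 survives at r7c4, so r7c4=6.
Step 34. [r4c9∈{1}] r4c9 is down to just 1, so r4c9=1.
Step 35. [r7c5∈{1}] r7c5 is down to just 1. So r7c5=1.
Step 36. [r3c3∈{5}] r3c3 is down to just 5, so r3c3=5.
Step 37. [r5c4∈{5}] r5c4 is down to just 5. So r5c4=5.
Step 38. [r4c3∈{2}] r4c3's peers cover all but 2 ⇒ r4c3=2.
Step 39. [r4c8∈{9}] nothing but 9 survives at r4c8. So r4c8=9.
Step 40. [r9c6∈{5}] nothing but 5 survives at r9c6. So r9c6=5.
Step 41. [r4c7∈{6}] r4c7's peers cover all but 6 ⇒ r4c7=6.

Answer: 9 4 3 8 6 2 1 5 7 / 6 7 8 9 5 1 3 2 4 / 1 2 5 3 4 7 8 6 9 / 3 5 2 7 8 4 6 9 1 / 7 1 6 5 2 9 4 3 8 / 4 8 9 1 3 6 2 7 5 / 8 9 7 6 1 3 5 4 2 / 5 3 4 2 7 8 9 1 6 / 2 6 1 4 9 5 7 8 3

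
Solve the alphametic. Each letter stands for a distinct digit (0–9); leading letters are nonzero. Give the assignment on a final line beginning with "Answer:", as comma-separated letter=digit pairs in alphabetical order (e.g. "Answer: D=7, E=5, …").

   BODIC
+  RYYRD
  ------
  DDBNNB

Step 1. [col 1: C + D ≡ B (mod 10)] no forcing yet in column 1 (carry-in 0); D=1 is free and consistent — try it, so D=1.
Step 2. [col 1: C + D ≡ B (mod 10)] several values work for B in column 1 (C + D ≡ B (mod 10), carry-in 0); try B=9, so B=9.
Step 3. [col 1: C + D ≡ B (mod 10)] in column 1 we have C+D≡B with carry-in 0; given D=1, B=9 and digits 1,9 already taken and all letters distinct, that pins C to 8, so C=8.
Step 4. [col 2: I + R ≡ N (mod 10)] I=5 is one option consistent with column 2 (I + R ≡ N (mod 10), carry-in 0) — take it. So I=5.
Step 5. [col 2: I + R ≡ N (mod 10)] N=7 is one option consistent with column 2 (I + R ≡ N (mod 10), carry-in 0) — take it ⇒ N=7.
Step 6. [col 2: I + R ≡ N (mod 10)] column 2: given I=5, N=7, carry-in 0, and digits 1,5,7,8,9 already taken and all letters distinct, I+R≡N (mod 10) forces R=2 ⇒ R=2.
Step 7. [col 3: D + Y ≡ N (mod 10)] column 3: given D=1, N=7, carry-in 0, and digits 1,2,5,7,8,9 already taken and all letters distinct, D+Y≡N (mod 10) forces Y=6, so Y=6.
Step 8. [col 4: O + Y ≡ B (mod 10)] from column 4 (Y=6, B=9, carry-in 0, digits 1,2,5,6,7,8,9 already taken and all letters distinct): O must equal 3. So O=3.

Answer: B=9, C=8, D=1, I=5, N=7, O=3, R=2, Y=6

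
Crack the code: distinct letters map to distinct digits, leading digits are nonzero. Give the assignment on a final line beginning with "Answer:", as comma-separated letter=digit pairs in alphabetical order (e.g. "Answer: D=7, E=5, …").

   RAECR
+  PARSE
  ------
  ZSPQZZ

Step 1. [col 1: R + E ≡ Z (mod 10)] several values work for R in column 1 (R + E ≡ Z (mod 10), carry-in 0); try R=8 ⇒ R=8.
Step 2. [col 1: R + E ≡ Z (mod 10)] column 1 (R + E ≡ Z (mod 10), carry-in 0) doesn't pin E yet; pick E=3 and continue, so E=3.
Step 3. [col 1: R + E ≡ Z (mod 10)] column 1 reads R+E+carry(0)=Z with R=8, E=3; with digits 3,8 already taken and all letters distinct, the only value for Z is 1 ⇒ Z=1.
Step 4. [col 2: C + S ≡ Z (mod 10)] no forcing yet in column 2 (carry-in 1); C=6 is free and consistent — try it, so C=6.
Step 5. [col 2: C + S ≡ Z (mod 10)] column 2: given C=6, Z=1, carry-in 1, and digits 1,3,6,8 already taken and all letters distinct, C+S≡Z (mod 10) forces S=4 ⇒ S=4.
Step 6. [col 3: E + R ≡ Q (mod 10)] column 3 reads E+R+carry(1)=Q with E=3, R=8; with digits 1,3,4,6,8 already taken and all letters distinct, the only value for Q is 2, so Q=2.
Step 7. [col 4: A + A ≡ P (mod 10)] in column 4 we have A+A≡P with carry-in 1; given nothing yet and digits 1,2,3,4,6,8 already taken and all letters distinct, that pins A to 7, so A=7.
Step 8. [col 4: A + A ≡ P (mod 10)] in column 4 we have A+A≡P with carry-in 1; given A=7 and digits 1,2,3,4,6,7,8 already taken and all letters distinct, that pins P to 5 ⇒ P=5.

Answer: A=7, C=6, E=3, P=5, Q=2, R=8, S=4, Z=1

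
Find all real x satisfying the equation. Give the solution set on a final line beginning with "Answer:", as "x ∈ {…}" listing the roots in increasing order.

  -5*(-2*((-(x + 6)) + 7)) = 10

Step 1. [-5*(-2*((-(x + 6)) + 7)) = 10] leading coefficient -5: divide by -5 ⇒ div: -2*((-(x + 6)) + 7) = -2.
Step 2. [-2*((-(x + 6)) + 7) = -2] leading coefficient -2: divide by -2. So div: (-(x + 6)) + 7 = 1.
Step 3. [(-(x + 6)) + 7 = 1] peel the +7: subtract 7 from each side ⇒ sub: -(x + 6) = -6.
Step 4. [-(x + 6) = -6] leading − — multiply by −1 ⇒ neg: x + 6 = 6.
Step 5. [x + 6 = 6] subtract 6: x sits inside (… + 6), so sub: x = 0.

Answer: x ∈ {0}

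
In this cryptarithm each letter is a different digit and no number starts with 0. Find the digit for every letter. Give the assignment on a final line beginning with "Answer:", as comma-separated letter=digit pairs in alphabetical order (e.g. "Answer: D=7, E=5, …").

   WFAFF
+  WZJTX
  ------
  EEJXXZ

Step 1. [col 1: F + X ≡ Z (mod 10)] several values work for X in column 1 (F + X ≡ Z (mod 10), carry-in 0); try X=6, so X=6.
Step 2. [col 1: F + X ≡ Z (mod 10)] no forcing yet in column 1 (carry-in 0); F=8 is free and consistent — try it, so F=8.
Step 3. [col 1: F + X ≡ Z (mod 10)] in column 1 we have F+X≡Z with carry-in 0; given F=8, X=6 and digits 6,8 already taken and all letters distinct, that pins Z to 4 ⇒ Z=4.
Step 4. [col 2: F + T ≡ X (mod 10)] in column 2 we have F+T≡X with carry-in 1; given F=8, X=6 and digits 4,6,8 already taken and all letters distinct, that pins T to 7. So T=7.
Step 5. [E] the sum has 6 digits but both addends have 5; that extra leading digit E is the final carry, namely 1, so E=1.
Step 6. [col 3: A + J ≡ X (mod 10)] column 3 (A + J ≡ X (mod 10), carry-in 1) doesn't pin J yet; pick J=2 and continue ⇒ J=2.
Step 7. [col 3: A + J ≡ X (mod 10)] in column 3 we have A+J≡X with carry-in 1; given J=2, X=6 and digits 1,2,4,6,7,8 already taken and all letters distinct, that pins A to 3. So A=3.
Step 8. [col 5: W + W ≡ E (mod 10)] W=5 is one option consistent with column 5 (W + W ≡ E (mod 10), carry-in 1) — take it. So W=5.

Answer: A=3, E=1, F=8, J=2, T=7, W=5, X=6, Z=4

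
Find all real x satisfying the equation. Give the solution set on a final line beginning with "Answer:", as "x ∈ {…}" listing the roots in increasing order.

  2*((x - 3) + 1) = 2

Step 1. [2*((x - 3) + 1) = 2] leading coefficient 2: divide by 2 ⇒ div: (x - 3) + 1 = 1.
Step 2. [(x - 3) + 1 = 1] the outer +1 inverts by subtracting 1. So sub: x - 3 = 0.
Step 3. [x - 3 = 0] -3 is outermost — add 3 both sides ⇒ sub: x = 3.

Answer: x ∈ {3}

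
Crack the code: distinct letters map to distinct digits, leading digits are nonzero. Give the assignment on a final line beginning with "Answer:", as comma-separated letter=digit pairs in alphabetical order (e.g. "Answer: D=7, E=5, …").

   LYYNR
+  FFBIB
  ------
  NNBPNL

Step 1. [col 1: R + B ≡ L (mod 10)] B=5 is one option consistent with column 1 (R + B ≡ L (mod 10), carry-in 0) — take it. So B=5.
Step 2. [N] N is the leading digit of a 6-digit sum of two 5-digit numbers; the final carry is exactly 1 ⇒ N=1.
Step 3. [col 1: R + B ≡ L (mod 10)] L=9 is one option consistent with column 1 (R + B ≡ L (mod 10), carry-in 0) — take it ⇒ L=9.
Step 4. [col 1: R + B ≡ L (mod 10)] column 1 reads R+B+carry(0)=L with B=5, L=9; with digits 1,5,9 already taken and all letters distinct, the only value for R is 4. So R=4.
Step 5. [col 2: N + I ≡ N (mod 10)] in column 2 we have N+I≡N with carry-in 0; given N=1 and digits 1,4,5,9 already taken and all letters distinct, that pins I to 0 ⇒ I=0.
Step 6. [col 3: Y + B ≡ P (mod 10)] no forcing yet in column 3 (carry-in 0); P=8 is free and consistent — try it, so P=8.
Step 7. [col 3: Y + B ≡ P (mod 10)] column 3 reads Y+B+carry(0)=P with B=5, P=8; with digits 0,1,4,5,8,9 already taken and all letters distinct, the only value for Y is 3, so Y=3.
Step 8. [col 4: Y + F ≡ B (mod 10)] in column 4 we have Y+F≡B with carry-in 0; given Y=3, B=5 and digits 0,1,3,4,5,8,9 already taken and all letters distinct, that pins F to 2, so F=2.

Answer: B=5, F=2, I=0, L=9, N=1, P=8, R=4, Y=3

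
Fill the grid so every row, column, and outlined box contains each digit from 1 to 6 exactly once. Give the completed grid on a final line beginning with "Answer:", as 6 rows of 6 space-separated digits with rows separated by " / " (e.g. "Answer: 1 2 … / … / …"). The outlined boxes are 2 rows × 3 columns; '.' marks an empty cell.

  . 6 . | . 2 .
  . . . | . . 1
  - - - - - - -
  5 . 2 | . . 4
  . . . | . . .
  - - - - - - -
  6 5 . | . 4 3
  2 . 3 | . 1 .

Step 1. [r1c6∈{5}] r1c6 has the single candidate 5, so r1c6=5.
Step 2. [r4c3∈{1,4,6}] in col 3, 6 fits only at r4c3 ⇒ r4c3=6.
Step 3. [r2c2∈{2,3,4}] row 2 places 2 nowhere but r2c2 ⇒ r2c2=2.
Step 4. [r4c5∈{3,5}] r4c5 is the only open cell in col 5 admitting 5. So r4c5=5.
Step 5. [r6c2∈{4}] r6c2 has the single candidate 4 ⇒ r6c2=4.
Step 6. [r4c1∈{1,3,4}] r4c1 is the only open cell in row 4 admitting 4, so r4c1=4.
Step 7. [r2c1∈{3}] nothing but 3 survives at r2c1. So r2c1=3.
Step 8. [r3c5∈{3,6}] r3c5 is the only open cell in col 5 admitting 3. So r3c5=3.
Step 9. [r3c4∈{1,6}] r3c4 is the only open cell in row 3 admitting 6 ⇒ r3c4=6.
Step 10. [r4c4∈{1,2}] across col 4, 1 lands solely at r4c4 ⇒ r4c4=1.
Step 11. [r2c4∈{4}] r2c4 has the single candidate 4. So r2c4=4.
Step 12. [r1c1∈{1}] r1c1's peers cover all but 1 ⇒ r1c1=1.
Step 13. [r1c4∈{3}] r1c4 is down to just 3 ⇒ r1c4=3.
Step 14. [r4c2∈{3}] r4c2 has the single candidate 3. So r4c2=3.
Step 15. [r2c3∈{5}] nothing but 5 survives at r2c3 ⇒ r2c3=5.
Step 16. [r5c3∈{1}] r5c3 is down to just 1 ⇒ r5c3=1.
Step 17. [r6c4∈{5}] r6c4 is down to just 5. So r6c4=5.
Step 18. [r6c6∈{6}] only 6 remains possible at r6c6 ⇒ r6c6=6.
Step 19. [r3c2∈{1}] r3c2's peers cover all but 1 ⇒ r3c2=1.
Step 20. [r4c6∈{2}] r4c6's peers cover all but 2. So r4c6=2.
Step 21. [r2c5∈{6}] only 6 remains possible at r2c5, so r2c5=6.
Step 22. [r5c4∈{2}] r5c4 has the single candidate 2. So r5c4=2.
Step 23. [r1c3∈{4}] nothing but 4 survives at r1c3 ⇒ r1c3=4.

Answer: 1 6 4 3 2 5 / 3 2 5 4 6 1 / 5 1 2 6 3 4 / 4 3 6 1 5 2 / 6 5 1 2 4 3 / 2 4 3 5 1 6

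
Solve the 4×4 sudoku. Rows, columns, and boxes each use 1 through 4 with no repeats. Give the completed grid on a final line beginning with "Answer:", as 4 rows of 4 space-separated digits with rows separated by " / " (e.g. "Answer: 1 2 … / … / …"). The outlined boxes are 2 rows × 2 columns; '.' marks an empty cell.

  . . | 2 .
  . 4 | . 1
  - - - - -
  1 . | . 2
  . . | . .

Step 1. [r4c1∈{2,3,4}] r4c1 is the only open cell in col 1 admitting 4 ⇒ r4c1=4.
Step 2. [r4c4∈{3}] r4c4 is down to just 3 ⇒ r4c4=3.
Step 3. [r1c1∈{3}] only 3 remains possible at r1c1 ⇒ r1c1=3.
Step 4. [r1c2∈{1}] r1c2 is down to just 1. So r1c2=1.
Step 5. [r3c3∈{4}] nothing but 4 survives at r3c3, so r3c3=4.
Step 6. [r2c1∈{2}] r2c1 is down to just 2 ⇒ r2c1=2.
Step 7. [r4c3∈{1}] nothing but 1 survives at r4c3. So r4c3=1.
Step 8. [r3c2∈{3}] r3c2 has the single candidate 3, so r3c2=3.
Step 9. [r2c3∈{3}] r2c3 has the single candidate 3. So r2c3=3.
Step 10. [r4c2∈{2}] r4c2's peers cover all but 2, so r4c2=2.
Step 11. [r1c4∈{4}] r1c4's peers cover all but 4, so r1c4=4.

Answer: 3 1 2 4 / 2 4 3 1 / 1 3 4 2 / 4 2 1 3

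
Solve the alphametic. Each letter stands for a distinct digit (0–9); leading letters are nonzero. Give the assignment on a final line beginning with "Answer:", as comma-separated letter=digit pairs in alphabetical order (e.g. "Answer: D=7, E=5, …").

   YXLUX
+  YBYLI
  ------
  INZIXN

Step 1. [col 1: X + I ≡ N (mod 10)] no forcing yet in column 1 (carry-in 0); I=1 is free and consistent — try it ⇒ I=1.
Step 2. [col 1: X + I ≡ N (mod 10)] N=3 is one option consistent with column 1 (X + I ≡ N (mod 10), carry-in 0) — take it. So N=3.
Step 3. [col 1: X + I ≡ N (mod 10)] column 1 reads X+I+carry(0)=N with I=1, N=3; with digits 1,3 already taken and all letters distinct, the only value for X is 2. So X=2.
Step 4. [col 2: U + L ≡ X (mod 10)] no forcing yet in column 2 (carry-in 0); L=4 is free and consistent — try it. So L=4.
Step 5. [col 2: U + L ≡ X (mod 10)] from column 2 (L=4, X=2, carry-in 0, digits 1,2,3,4 already taken and all letters distinct): U must equal 8. So U=8.
Step 6. [col 3: L + Y ≡ I (mod 10)] from column 3 (L=4, I=1, carry-in 1, digits 1,2,3,4,8 already taken and all letters distinct): Y must equal 6, so Y=6.
Step 7. [col 4: X + B ≡ Z (mod 10)] in column 4 we have X+B≡Z with carry-in 1; given X=2 and digits 1,2,3,4,6,8 already taken and all letters distinct, that pins Z to 0, so Z=0.
Step 8. [col 4: X + B ≡ Z (mod 10)] in column 4 we have X+B≡Z with carry-in 1; given X=2, Z=0 and digits 0,1,2,3,4,6,8 already taken and all letters distinct, that pins B to 7 ⇒ B=7.

Answer: B=7, I=1, L=4, N=3, U=8, X=2, Y=6, Z=0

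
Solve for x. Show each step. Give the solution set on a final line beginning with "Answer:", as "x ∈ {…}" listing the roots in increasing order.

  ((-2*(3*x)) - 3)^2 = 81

Step 1. [((-2*(3*x)) - 3)^2 = 81] √ both sides: 81 ≥ 0 gives two branches, so sqrt: (-2*(3*x)) - 3 = 9 or -9.
Step 2. [(-2*(3*x)) - 3 = 9 or -9] peel the -3: add 3 from each side. So sub: -2*(3*x) = 12 or -6.
Step 3. [-2*(3*x) = 12 or -6] -2·(inner) — divide through by -2. So div: 3*x = -6 or 3.
Step 4. [3*x = -6 or 3] divide by the outer 3. So div: x = -2 or 1.

Answer: x ∈ {-2, 1}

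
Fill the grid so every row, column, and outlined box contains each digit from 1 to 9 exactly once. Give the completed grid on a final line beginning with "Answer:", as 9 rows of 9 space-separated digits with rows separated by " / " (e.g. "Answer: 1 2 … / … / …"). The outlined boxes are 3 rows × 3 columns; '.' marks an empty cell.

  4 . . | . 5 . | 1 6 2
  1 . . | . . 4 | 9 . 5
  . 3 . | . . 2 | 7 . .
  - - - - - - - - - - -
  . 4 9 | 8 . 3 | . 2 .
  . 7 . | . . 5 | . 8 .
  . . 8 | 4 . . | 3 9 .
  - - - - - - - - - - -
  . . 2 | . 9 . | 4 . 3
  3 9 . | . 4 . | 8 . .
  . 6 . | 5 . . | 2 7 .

Step 1. [r5c7∈{6}] r5c7's peers cover all but 6. So r5c7=6.
Step 2. [r9c1∈{8}] r9c1 is down to just 8. So r9c1=8.
Step 3. [r9c6∈{1}] r9c6 has the single candidate 1 ⇒ r9c6=1.
Step 4. [r7c1∈{5,7}] r7c1 is the only open cell in col 1 admitting 7. So r7c1=7.
Step 5. [r7c4∈{6}] only 6 remains possible at r7c4. So r7c4=6.
Step 6. [r1c6∈{7,8,9}] r1c6 is the only open cell in col 6 admitting 9, so r1c6=9.
Step 7. [r5c1∈{2}] only 2 remains possible at r5c1. So r5c1=2.
Step 8. [r5c5∈{1}] r5c5 is down to just 1 ⇒ r5c5=1.
Step 9. [r8c3∈{1,5}] col 3 places 1 nowhere but r8c3. So r8c3=1.
Step 10. [r6c6∈{6,7}] across col 6, 6 lands solely at r6c6. So r6c6=6.
Step 11. [r6c1∈{5}] r6c1 is down to just 5. So r6c1=5.
Step 12. [r4c5∈{7}] r4c5 has the single candidate 7, so r4c5=7.
Step 13. [r1c4∈{3,7}] row 1 places 3 nowhere but r1c4. So r1c4=3.
Step 14. [r2c4∈{7}] r2c4's peers cover all but 7. So r2c4=7.
Step 15. [r2c3∈{6}] nothing but 6 survives at r2c3. So r2c3=6.
Step 16. [r3c9∈{4,8}] 8 has one home in col 9: r3c9, so r3c9=8.
Step 17. [r7c8∈{1,5}] 1 has one home in row 7: r7c8, so r7c8=1.
Step 18. [r2c5∈{8}] r2c5's peers cover all but 8 ⇒ r2c5=8.
Step 19. [r6c2∈{1}] r6c2 has the single candidate 1 ⇒ r6c2=1.
Step 20. [r5c4∈{9}] r5c4 is down to just 9, so r5c4=9.
Step 21. [r2c2∈{2}] r2c2 is down to just 2 ⇒ r2c2=2.
Step 22. [r3c5∈{6}] only 6 remains possible at r3c5 ⇒ r3c5=6.
Step 23. [r9c3∈{4}] r9c3's peers cover all but 4. So r9c3=4.
Step 24. [r4c9∈{1}] r4c9's peers cover all but 1 ⇒ r4c9=1.
Step 25. [r8c6∈{7}] r8c6 is down to just 7, so r8c6=7.
Step 26. [r6c9∈{7}] only 7 remains possible at r6c9, so r6c9=7.
Step 27. [r3c8∈{4}] r3c8's peers cover all but 4 ⇒ r3c8=4.
Step 28. [r3c4∈{1}] nothing but 1 survives at r3c4 ⇒ r3c4=1.
Step 29. [r3c3∈{5}] r3c3's peers cover all but 5. So r3c3=5.
Step 30. [r7c6∈{8}] r7c6 has the single candidate 8. So r7c6=8.
Step 31. [r4c1∈{6}] only 6 remains possible at r4c1. So r4c1=6.
Step 32. [r5c9∈{4}] only 4 remains possible at r5c9. So r5c9=4.
Step 33. [r8c8∈{5}] nothing but 5 survives at r8c8. So r8c8=5.
Step 34. [r4c7∈{5}] r4c7's peers cover all but 5 ⇒ r4c7=5.
Step 35. [r5c3∈{3}] r5c3 is down to just 3. So r5c3=3.
Step 36. [r3c1∈{9}] only 9 remains possible at r3c1, so r3c1=9.
Step 37. [r1c2∈{8}] only 8 remains possible at r1c2. So r1c2=8.
Step 38. [r8c9∈{6}] nothing but 6 survives at r8c9, so r8c9=6.
Step 39. [r9c9∈{9}] only 9 remains possible at r9c9 ⇒ r9c9=9.
Step 40. [r2c8∈{3}] r2c8's peers cover all but 3. So r2c8=3.
Step 41. [r6c5∈{2}] only 2 remains possible at r6c5, so r6c5=2.
Step 42. [r7c2∈{5}] nothing but 5 survives at r7c2. So r7c2=5.
Step 43. [r8c4∈{2}] r8c4 is down to just 2, so r8c4=2.
Step 44. [r1c3∈{7}] r1c3 is down to just 7. So r1c3=7.
Step 45. [r9c5∈{3}] r9c5 is down to just 3. So r9c5=3.

Answer: 4 8 7 3 5 9 1 6 2 / 1 2 6 7 8 4 9 3 5 / 9 3 5 1 6 2 7 4 8 / 6 4 9 8 7 3 5 2 1 / 2 7 3 9 1 5 6 8 4 / 5 1 8 4 2 6 3 9 7 / 7 5 2 6 9 8 4 1 3 / 3 9 1 2 4 7 8 5 6 / 8 6 4 5 3 1 2 7 9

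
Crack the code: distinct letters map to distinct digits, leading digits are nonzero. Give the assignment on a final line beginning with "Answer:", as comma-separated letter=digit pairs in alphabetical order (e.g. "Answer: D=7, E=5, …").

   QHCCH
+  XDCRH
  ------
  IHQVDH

Step 1. [I] I is the leading digit of a 6-digit sum of two 5-digit numbers; the final carry is exactly 1, so I=1.
Step 2. [col 1: H + H ≡ H (mod 10)] column 1: given nothing yet, carry-in 0, and digits 1 already taken and all letters distinct, H+H≡H (mod 10) forces H=0, so H=0.
Step 3. [col 2: C + R ≡ D (mod 10)] column 2 (C + R ≡ D (mod 10), carry-in 0) doesn't pin D yet; pick D=3 and continue, so D=3.
Step 4. [col 2: C + R ≡ D (mod 10)] C=8 is one option consistent with column 2 (C + R ≡ D (mod 10), carry-in 0) — take it, so C=8.
Step 5. [col 2: C + R ≡ D (mod 10)] column 2 reads C+R+carry(0)=D with C=8, D=3; with digits 0,1,3,8 already taken and all letters distinct, the only value for R is 5. So R=5.
Step 6. [col 3: C + C ≡ V (mod 10)] from column 3 (C=8, carry-in 1, digits 0,1,3,5,8 already taken and all letters distinct): V must equal 7, so V=7.
Step 7. [col 4: H + D ≡ Q (mod 10)] in column 4 we have H+D≡Q with carry-in 1; given H=0, D=3 and digits 0,1,3,5,7,8 already taken and all letters distinct, that pins Q to 4. So Q=4.
Step 8. [col 5: Q + X ≡ H (mod 10)] in column 5 we have Q+X≡H with carry-in 0; given Q=4, H=0 and digits 0,1,3,4,5,7,8 already taken and all letters distinct, that pins X to 6. So X=6.

Answer: C=8, D=3, H=0, I=1, Q=4, R=5, V=7, X=6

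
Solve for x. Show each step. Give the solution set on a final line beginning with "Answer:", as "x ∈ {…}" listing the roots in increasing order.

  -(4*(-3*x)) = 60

Step 1. [-(4*(-3*x)) = 60] LHS negated; negate both sides, so neg: 4*(-3*x) = -60.
Step 2. [4*(-3*x) = -60] leading coefficient 4: divide by 4. So div: -3*x = -15.
Step 3. [-3*x = -15] -3 out front; divide by -3. So div: x = 5.

Answer: x ∈ {5}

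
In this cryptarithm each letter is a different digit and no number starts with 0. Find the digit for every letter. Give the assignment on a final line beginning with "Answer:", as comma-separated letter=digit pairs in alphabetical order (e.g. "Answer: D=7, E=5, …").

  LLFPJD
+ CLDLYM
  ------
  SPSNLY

Step 1. [col 1: D + M ≡ Y (mod 10)] M=6 is one option consistent with column 1 (D + M ≡ Y (mod 10), carry-in 0) — take it. So M=6.
Step 2. [col 1: D + M ≡ Y (mod 10)] no forcing yet in column 1 (carry-in 0); D=7 is free and consistent — try it, so D=7.
Step 3. [col 1: D + M ≡ Y (mod 10)] in column 1 we have D+M≡Y with carry-in 0; given D=7, M=6 and digits 6,7 already taken and all letters distinct, that pins Y to 3. So Y=3.
Step 4. [col 2: J + Y ≡ L (mod 10)] column 2 (J + Y ≡ L (mod 10), carry-in 1) doesn't pin J yet; pick J=0 and continue, so J=0.
Step 5. [col 2: J + Y ≡ L (mod 10)] in column 2 we have J+Y≡L with carry-in 1; given J=0, Y=3 and digits 0,3,6,7 already taken and all letters distinct, that pins L to 4. So L=4.
Step 6. [col 3: P + L ≡ N (mod 10)] P=8 is one option consistent with column 3 (P + L ≡ N (mod 10), carry-in 0) — take it, so P=8.
Step 7. [col 3: P + L ≡ N (mod 10)] column 3 reads P+L+carry(0)=N with P=8, L=4; with digits 0,3,4,6,7,8 already taken and all letters distinct, the only value for N is 2 ⇒ N=2.
Step 8. [col 4: F + D ≡ S (mod 10)] column 4: given D=7, carry-in 1, and digits 0,2,3,4,6,7,8 already taken and all letters distinct, F+D≡S (mod 10) forces S=9, so S=9.
Step 9. [col 4: F + D ≡ S (mod 10)] in column 4 we have F+D≡S with carry-in 1; given D=7, S=9 and digits 0,2,3,4,6,7,8,9 already taken and all letters distinct, that pins F to 1, so F=1.
Step 10. [col 6: L + C ≡ S (mod 10)] column 6 reads L+C+carry(0)=S with L=4, S=9; with digits 0,1,2,3,4,6,7,8,9 already taken and all letters distinct, the only value for C is 5, so C=5.

Answer: C=5, D=7, F=1, J=0, L=4, M=6, N=2, P=8, S=9, Y=3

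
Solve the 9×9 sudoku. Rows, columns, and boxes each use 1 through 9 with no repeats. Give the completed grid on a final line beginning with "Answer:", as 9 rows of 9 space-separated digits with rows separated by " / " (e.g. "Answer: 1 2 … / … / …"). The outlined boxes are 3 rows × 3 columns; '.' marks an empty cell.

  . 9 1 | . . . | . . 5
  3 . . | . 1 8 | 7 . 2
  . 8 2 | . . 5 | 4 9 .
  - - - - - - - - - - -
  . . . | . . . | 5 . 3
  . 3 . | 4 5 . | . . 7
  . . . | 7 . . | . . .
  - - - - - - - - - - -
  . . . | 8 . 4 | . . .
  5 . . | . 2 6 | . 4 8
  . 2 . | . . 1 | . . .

Step 1. [r2c8∈{6}] r2c8 is down to just 6, so r2c8=6.
Step 2. [r6c9∈{1,4,6,9}] across col 9, 4 lands solely at r6c9 ⇒ r6c9=4.
Step 3. [r4c4∈{1,2,6,9}] in col 4, 1 fits only at r4c4 ⇒ r4c4=1.
Step 4. [r7c8∈{1,2,3,5,7}] 5 has one home in row 7: r7c8 ⇒ r7c8=5.
Step 5. [r7c7∈{1,2,3,6,9}] in row 7, 2 fits only at r7c7. So r7c7=2.
Step 6. [r1c6∈{2,3,7}] r1c6 is the only open cell in col 6 admitting 7 ⇒ r1c6=7.
Step 7. [r9c8∈{3,7}] in col 8, 7 fits only at r9c8, so r9c8=7.
Step 8. [r7c5∈{3,7,9}] across col 5, 7 lands solely at r7c5, so r7c5=7.
Step 9. [r1c8∈{3,8}] 3 has one home in col 8: r1c8, so r1c8=3.
Step 10. [r7c3∈{3,6,9}] 3 has one home in row 7: r7c3, so r7c3=3.
Step 11. [r6c6∈{2,3,9}] in col 6, 3 fits only at r6c6, so r6c6=3.
Step 12. [r3c1∈{6,7}] in row 3, 7 fits only at r3c1, so r3c1=7.
Step 13. [r1c1∈{4,6}] box 1 places 6 nowhere but r1c1 ⇒ r1c1=6.
Step 14. [r1c7∈{8}] r1c7 has the single candidate 8. So r1c7=8.
Step 15. [r3c4∈{3,6}] across col 4, 6 lands solely at r3c4. So r3c4=6.
Step 16. [r2c4∈{9}] only 9 remains possible at r2c4, so r2c4=9.
Step 17. [r9c5∈{3,9}] in box 8, 9 fits only at r9c5. So r9c5=9.
Step 18. [r7c9∈{1,6,9}] across col 9, 9 lands solely at r7c9, so r7c9=9.
Step 19. [r8c3∈{7,9}] in row 8, 9 fits only at r8c3, so r8c3=9.
Step 20. [r7c1∈{1}] nothing but 1 survives at r7c1, so r7c1=1.
Step 21. [r6c2∈{1,5,6}] 1 has one home in col 2: r6c2 ⇒ r6c2=1.
Step 22. [r4c3∈{4,6,7,8}] across col 3, 7 lands solely at r4c3 ⇒ r4c3=7.
Step 23. [r6c3∈{5,6,8}] in row 6, 5 fits only at r6c3 ⇒ r6c3=5.
Step 24. [r5c8∈{1,2,8}] 1 has one home in col 8: r5c8, so r5c8=1.
Step 25. [r2c3∈{4}] nothing but 4 survives at r2c3, so r2c3=4.
Step 26. [r9c1∈{4,8}] 4 has one home in row 9: r9c1, so r9c1=4.
Step 27. [r7c2∈{6}] nothing but 6 survives at r7c2. So r7c2=6.
Step 28. [r8c4∈{3}] only 3 remains possible at r8c4 ⇒ r8c4=3.
Step 29. [r5c3∈{6,8}] 6 has one home in col 3: r5c3. So r5c3=6.
Step 30. [r5c1∈{2,8,9}] row 5 places 8 nowhere but r5c1, so r5c1=8.
Step 31. [r6c7∈{6,9}] in box 6, 6 fits only at r6c7. So r6c7=6.
Step 32. [r6c1∈{2,9}] 9 has one home in row 6: r6c1, so r6c1=9.
Step 33. [r4c1∈{2}] r4c1 is down to just 2. So r4c1=2.
Step 34. [r6c5∈{8}] only 8 remains possible at r6c5 ⇒ r6c5=8.
Step 35. [r4c6∈{9}] r4c6 has the single candidate 9, so r4c6=9.
Step 36. [r4c8∈{8}] r4c8's peers cover all but 8 ⇒ r4c8=8.
Step 37. [r2c2∈{5}] r2c2 is down to just 5. So r2c2=5.
Step 38. [r4c2∈{4}] r4c2 has the single candidate 4, so r4c2=4.
Step 39. [r9c4∈{5}] r9c4's peers cover all but 5, so r9c4=5.
Step 40. [r9c7∈{3}] r9c7's peers cover all but 3, so r9c7=3.
Step 41. [r1c5∈{4}] only 4 remains possible at r1c5. So r1c5=4.
Step 42. [r3c5∈{3}] r3c5 has the single candidate 3. So r3c5=3.
Step 43. [r8c7∈{1}] only 1 remains possible at r8c7 ⇒ r8c7=1.
Step 44. [r5c7∈{9}] r5c7's peers cover all but 9. So r5c7=9.
Step 45. [r6c8∈{2}] r6c8's peers cover all but 2 ⇒ r6c8=2.
Step 46. [r5c6∈{2}] r5c6's peers cover all but 2, so r5c6=2.
Step 47. [r3c9∈{1}] r3c9 has the single candidate 1, so r3c9=1.
Step 48. [r4c5∈{6}] r4c5 has the single candidate 6. So r4c5=6.
Step 49. [r1c4∈{2}] r1c4's peers cover all but 2, so r1c4=2.
Step 50. [r9c9∈{6}] r9c9 is down to just 6 ⇒ r9c9=6.
Step 51. [r9c3∈{8}] only 8 remains possible at r9c3 ⇒ r9c3=8.
Step 52. [r8c2∈{7}] only 7 remains possible at r8c2 ⇒ r8c2=7.

Answer: 6 9 1 2 4 7 8 3 5 / 3 5 4 9 1 8 7 6 2 / 7 8 2 6 3 5 4 9 1 / 2 4 7 1 6 9 5 8 3 / 8 3 6 4 5 2 9 1 7 / 9 1 5 7 8 3 6 2 4 / 1 6 3 8 7 4 2 5 9 / 5 7 9 3 2 6 1 4 8 / 4 2 8 5 9 1 3 7 6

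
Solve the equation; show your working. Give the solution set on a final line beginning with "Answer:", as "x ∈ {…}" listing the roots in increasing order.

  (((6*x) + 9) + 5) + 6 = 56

Step 1. [(((6*x) + 9) + 5) + 6 = 56] 6 comes off first (subtract 6) ⇒ sub: ((6*x) + 9) + 5 = 50.
Step 2. [((6*x) + 9) + 5 = 50] +5 is outermost — subtract 5 both sides, so sub: (6*x) + 9 = 45.
Step 3. [(6*x) + 9 = 45] +9 is outermost — subtract 9 both sides, so sub: 6*x = 36.
Step 4. [6*x = 36] leading coefficient 6: divide by 6 ⇒ div: x = 6.

Answer: x ∈ {6}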